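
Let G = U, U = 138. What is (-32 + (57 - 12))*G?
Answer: 1794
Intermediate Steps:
G = 138
(-32 + (57 - 12))*G = (-32 + (57 - 12))*138 = (-32 + 45)*138 = 13*138 = 1794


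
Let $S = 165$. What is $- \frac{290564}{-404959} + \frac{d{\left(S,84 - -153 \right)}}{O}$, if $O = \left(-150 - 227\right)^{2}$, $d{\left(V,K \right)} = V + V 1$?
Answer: $\frac{41431207226}{57556417711} \approx 0.71984$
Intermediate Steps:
$d{\left(V,K \right)} = 2 V$ ($d{\left(V,K \right)} = V + V = 2 V$)
$O = 142129$ ($O = \left(-377\right)^{2} = 142129$)
$- \frac{290564}{-404959} + \frac{d{\left(S,84 - -153 \right)}}{O} = - \frac{290564}{-404959} + \frac{2 \cdot 165}{142129} = \left(-290564\right) \left(- \frac{1}{404959}\right) + 330 \cdot \frac{1}{142129} = \frac{290564}{404959} + \frac{330}{142129} = \frac{41431207226}{57556417711}$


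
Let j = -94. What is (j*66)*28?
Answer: -173712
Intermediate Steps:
(j*66)*28 = -94*66*28 = -6204*28 = -173712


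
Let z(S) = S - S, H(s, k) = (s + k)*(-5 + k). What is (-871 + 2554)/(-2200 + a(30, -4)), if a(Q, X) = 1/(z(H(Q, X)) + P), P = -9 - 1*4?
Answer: -21879/28601 ≈ -0.76497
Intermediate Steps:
H(s, k) = (-5 + k)*(k + s) (H(s, k) = (k + s)*(-5 + k) = (-5 + k)*(k + s))
z(S) = 0
P = -13 (P = -9 - 4 = -13)
a(Q, X) = -1/13 (a(Q, X) = 1/(0 - 13) = 1/(-13) = -1/13)
(-871 + 2554)/(-2200 + a(30, -4)) = (-871 + 2554)/(-2200 - 1/13) = 1683/(-28601/13) = 1683*(-13/28601) = -21879/28601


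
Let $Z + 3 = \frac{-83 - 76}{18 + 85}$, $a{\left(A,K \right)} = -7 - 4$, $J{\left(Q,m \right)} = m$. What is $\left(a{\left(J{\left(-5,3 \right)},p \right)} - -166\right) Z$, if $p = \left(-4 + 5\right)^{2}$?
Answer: $- \frac{72540}{103} \approx -704.27$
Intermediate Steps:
$p = 1$ ($p = 1^{2} = 1$)
$a{\left(A,K \right)} = -11$ ($a{\left(A,K \right)} = -7 - 4 = -11$)
$Z = - \frac{468}{103}$ ($Z = -3 + \frac{-83 - 76}{18 + 85} = -3 - \frac{159}{103} = - \frac{468}{103} \approx -4.5437$)
$\left(a{\left(J{\left(-5,3 \right)},p \right)} - -166\right) Z = \left(-11 - -166\right) \left(- \frac{468}{103}\right) = \left(-11 + 166\right) \left(- \frac{468}{103}\right) = 155 \left(- \frac{468}{103}\right) = - \frac{72540}{103}$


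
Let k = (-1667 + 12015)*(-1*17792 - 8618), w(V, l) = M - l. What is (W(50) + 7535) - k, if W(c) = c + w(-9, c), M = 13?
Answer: 273298228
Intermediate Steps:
w(V, l) = 13 - l
W(c) = 13 (W(c) = c + (13 - c) = 13)
k = -273290680 (k = 10348*(-17792 - 8618) = 10348*(-26410) = -273290680)
(W(50) + 7535) - k = (13 + 7535) - 1*(-273290680) = 7548 + 273290680 = 273298228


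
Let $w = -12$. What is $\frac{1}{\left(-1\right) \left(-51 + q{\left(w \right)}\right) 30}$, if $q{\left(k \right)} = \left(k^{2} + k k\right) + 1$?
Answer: $- \frac{1}{7140} \approx -0.00014006$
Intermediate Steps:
$q{\left(k \right)} = 1 + 2 k^{2}$ ($q{\left(k \right)} = \left(k^{2} + k^{2}\right) + 1 = 2 k^{2} + 1 = 1 + 2 k^{2}$)
$\frac{1}{\left(-1\right) \left(-51 + q{\left(w \right)}\right) 30} = \frac{1}{\left(-1\right) \left(-51 + \left(1 + 2 \left(-12\right)^{2}\right)\right) 30} = \frac{1}{\left(-1\right) \left(-51 + \left(1 + 2 \cdot 144\right)\right) 30} = \frac{1}{\left(-1\right) \left(-51 + \left(1 + 288\right)\right) 30} = \frac{1}{\left(-1\right) \left(-51 + 289\right) 30} = \frac{1}{\left(-1\right) 238 \cdot 30} = \frac{1}{\left(-1\right) 7140} = \frac{1}{-7140} = - \frac{1}{7140}$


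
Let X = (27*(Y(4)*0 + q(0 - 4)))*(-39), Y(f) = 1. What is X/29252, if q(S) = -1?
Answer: 1053/29252 ≈ 0.035998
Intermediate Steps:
X = 1053 (X = (27*(1*0 - 1))*(-39) = (27*(0 - 1))*(-39) = (27*(-1))*(-39) = -27*(-39) = 1053)
X/29252 = 1053/29252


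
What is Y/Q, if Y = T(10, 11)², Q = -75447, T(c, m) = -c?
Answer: -100/75447 ≈ -0.0013254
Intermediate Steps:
Y = 100 (Y = (-1*10)² = (-10)² = 100)
Y/Q = 100/(-75447) = 100*(-1/75447) = -100/75447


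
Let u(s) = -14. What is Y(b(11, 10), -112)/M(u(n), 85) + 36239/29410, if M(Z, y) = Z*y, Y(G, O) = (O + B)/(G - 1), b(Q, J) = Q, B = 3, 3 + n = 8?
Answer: 2555587/2058700 ≈ 1.2414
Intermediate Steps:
n = 5 (n = -3 + 8 = 5)
Y(G, O) = (3 + O)/(-1 + G) (Y(G, O) = (O + 3)/(G - 1) = (3 + O)/(-1 + G))
Y(b(11, 10), -112)/M(u(n), 85) + 36239/29410 = ((3 - 112)/(-1 + 11))/((-14*85)) + 36239/29410 = (-109/10)/(-1190) + 36239*(1/29410) = ((⅒)*(-109))*(-1/1190) + 36239/29410 = -109/10*(-1/1190) + 36239/29410 = 109/11900 + 36239/29410 = 2555587/2058700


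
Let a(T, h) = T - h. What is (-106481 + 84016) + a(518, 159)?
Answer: -22106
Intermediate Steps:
(-106481 + 84016) + a(518, 159) = (-106481 + 84016) + (518 - 1*159) = -22465 + (518 - 159) = -22465 + 359 = -22106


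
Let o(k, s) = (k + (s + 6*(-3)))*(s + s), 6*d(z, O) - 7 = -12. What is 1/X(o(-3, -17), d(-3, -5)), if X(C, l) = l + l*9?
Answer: -3/25 ≈ -0.12000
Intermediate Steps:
d(z, O) = -5/6 (d(z, O) = 7/6 + (1/6)*(-12) = 7/6 - 2 = -5/6)
o(k, s) = 2*s*(-18 + k + s) (o(k, s) = (k + (s - 18))*(2*s) = (k + (-18 + s))*(2*s) = (-18 + k + s)*(2*s) = 2*s*(-18 + k + s))
X(C, l) = 10*l (X(C, l) = l + 9*l = 10*l)
1/X(o(-3, -17), d(-3, -5)) = 1/(10*(-5/6)) = 1/(-25/3) = -3/25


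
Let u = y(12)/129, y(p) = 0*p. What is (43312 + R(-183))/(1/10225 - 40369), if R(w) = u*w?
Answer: -27679075/25798314 ≈ -1.0729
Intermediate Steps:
y(p) = 0
u = 0 (u = 0/129 = 0*(1/129) = 0)
R(w) = 0 (R(w) = 0*w = 0)
(43312 + R(-183))/(1/10225 - 40369) = (43312 + 0)/(1/10225 - 40369) = 43312/(1/10225 - 40369) = 43312/(-412773024/10225) = 43312*(-10225/412773024) = -27679075/25798314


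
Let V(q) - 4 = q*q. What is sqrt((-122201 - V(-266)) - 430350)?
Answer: I*sqrt(623311) ≈ 789.5*I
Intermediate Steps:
V(q) = 4 + q**2 (V(q) = 4 + q*q = 4 + q**2)
sqrt((-122201 - V(-266)) - 430350) = sqrt((-122201 - (4 + (-266)**2)) - 430350) = sqrt((-122201 - (4 + 70756)) - 430350) = sqrt((-122201 - 1*70760) - 430350) = sqrt((-122201 - 70760) - 430350) = sqrt(-192961 - 430350) = sqrt(-623311) = I*sqrt(623311)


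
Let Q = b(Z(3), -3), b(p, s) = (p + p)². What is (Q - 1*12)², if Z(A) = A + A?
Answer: 17424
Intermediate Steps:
Z(A) = 2*A
b(p, s) = 4*p² (b(p, s) = (2*p)² = 4*p²)
Q = 144 (Q = 4*(2*3)² = 4*6² = 4*36 = 144)
(Q - 1*12)² = (144 - 1*12)² = (144 - 12)² = 132² = 17424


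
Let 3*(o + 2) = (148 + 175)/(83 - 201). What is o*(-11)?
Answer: 11341/354 ≈ 32.037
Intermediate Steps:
o = -1031/354 (o = -2 + ((148 + 175)/(83 - 201))/3 = -2 + (323/(-118))/3 = -2 + (323*(-1/118))/3 = -2 + (⅓)*(-323/118) = -2 - 323/354 = -1031/354 ≈ -2.9124)
o*(-11) = -1031/354*(-11) = 11341/354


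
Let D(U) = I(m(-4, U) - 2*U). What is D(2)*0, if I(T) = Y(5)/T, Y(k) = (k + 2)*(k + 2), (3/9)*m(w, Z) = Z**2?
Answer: 0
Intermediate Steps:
m(w, Z) = 3*Z**2
Y(k) = (2 + k)**2 (Y(k) = (2 + k)*(2 + k) = (2 + k)**2)
I(T) = 49/T (I(T) = (2 + 5)**2/T = 7**2/T = 49/T)
D(U) = 49/(-2*U + 3*U**2) (D(U) = 49/(3*U**2 - 2*U) = 49/(-2*U + 3*U**2))
D(2)*0 = (49/(2*(-2 + 3*2)))*0 = (49*(1/2)/(-2 + 6))*0 = (49*(1/2)/4)*0 = (49*(1/2)*(1/4))*0 = (49/8)*0 = 0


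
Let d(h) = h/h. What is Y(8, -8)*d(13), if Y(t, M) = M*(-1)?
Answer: 8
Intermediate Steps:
d(h) = 1
Y(t, M) = -M
Y(8, -8)*d(13) = -1*(-8)*1 = 8*1 = 8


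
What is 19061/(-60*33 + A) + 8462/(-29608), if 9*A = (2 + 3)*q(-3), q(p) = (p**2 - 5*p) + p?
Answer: -871521187/87417620 ≈ -9.9696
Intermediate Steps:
q(p) = p**2 - 4*p
A = 35/3 (A = ((2 + 3)*(-3*(-4 - 3)))/9 = (5*(-3*(-7)))/9 = (5*21)/9 = (1/9)*105 = 35/3 ≈ 11.667)
19061/(-60*33 + A) + 8462/(-29608) = 19061/(-60*33 + 35/3) + 8462/(-29608) = 19061/(-1980 + 35/3) + 8462*(-1/29608) = 19061/(-5905/3) - 4231/14804 = 19061*(-3/5905) - 4231/14804 = -57183/5905 - 4231/14804 = -871521187/87417620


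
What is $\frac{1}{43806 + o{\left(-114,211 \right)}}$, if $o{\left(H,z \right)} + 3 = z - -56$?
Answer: $\frac{1}{44070} \approx 2.2691 \cdot 10^{-5}$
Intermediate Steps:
$o{\left(H,z \right)} = 53 + z$ ($o{\left(H,z \right)} = -3 + \left(z - -56\right) = -3 + \left(z + 56\right) = -3 + \left(56 + z\right) = 53 + z$)
$\frac{1}{43806 + o{\left(-114,211 \right)}} = \frac{1}{43806 + \left(53 + 211\right)} = \frac{1}{43806 + 264} = \frac{1}{44070}$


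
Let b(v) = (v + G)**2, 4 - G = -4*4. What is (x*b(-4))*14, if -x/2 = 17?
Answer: -121856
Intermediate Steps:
G = 20 (G = 4 - (-4)*4 = 4 - 1*(-16) = 4 + 16 = 20)
b(v) = (20 + v)**2 (b(v) = (v + 20)**2 = (20 + v)**2)
x = -34 (x = -2*17 = -34)
(x*b(-4))*14 = -34*(20 - 4)**2*14 = -34*16**2*14 = -34*256*14 = -8704*14 = -121856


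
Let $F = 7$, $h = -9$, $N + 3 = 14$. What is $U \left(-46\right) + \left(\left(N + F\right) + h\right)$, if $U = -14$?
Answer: $653$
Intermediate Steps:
$N = 11$ ($N = -3 + 14 = 11$)
$U \left(-46\right) + \left(\left(N + F\right) + h\right) = \left(-14\right) \left(-46\right) + \left(\left(11 + 7\right) - 9\right) = 644 + \left(18 - 9\right) = 644 + 9 = 653$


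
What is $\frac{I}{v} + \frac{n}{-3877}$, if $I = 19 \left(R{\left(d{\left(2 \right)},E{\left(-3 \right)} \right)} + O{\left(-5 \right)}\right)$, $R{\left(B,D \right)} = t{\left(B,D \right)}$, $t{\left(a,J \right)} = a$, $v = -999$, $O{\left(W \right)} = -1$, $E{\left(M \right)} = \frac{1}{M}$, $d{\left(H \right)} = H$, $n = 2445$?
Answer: $- \frac{2516218}{3873123} \approx -0.64966$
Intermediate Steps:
$R{\left(B,D \right)} = B$
$I = 19$ ($I = 19 \left(2 - 1\right) = 19 \cdot 1 = 19$)
$\frac{I}{v} + \frac{n}{-3877} = \frac{19}{-999} + \frac{2445}{-3877} = 19 \left(- \frac{1}{999}\right) + 2445 \left(- \frac{1}{3877}\right) = - \frac{19}{999} - \frac{2445}{3877} = - \frac{2516218}{3873123}$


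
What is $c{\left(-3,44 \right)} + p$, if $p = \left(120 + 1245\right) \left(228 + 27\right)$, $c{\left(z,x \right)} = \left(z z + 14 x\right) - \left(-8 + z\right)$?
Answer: $348711$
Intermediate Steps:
$c{\left(z,x \right)} = 8 + z^{2} - z + 14 x$ ($c{\left(z,x \right)} = \left(z^{2} + 14 x\right) - \left(-8 + z\right) = 8 + z^{2} - z + 14 x$)
$p = 348075$ ($p = 1365 \cdot 255 = 348075$)
$c{\left(-3,44 \right)} + p = \left(8 + \left(-3\right)^{2} - -3 + 14 \cdot 44\right) + 348075 = \left(8 + 9 + 3 + 616\right) + 348075 = 636 + 348075 = 348711$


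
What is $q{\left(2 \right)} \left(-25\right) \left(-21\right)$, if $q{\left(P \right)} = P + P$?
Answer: $2100$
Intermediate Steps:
$q{\left(P \right)} = 2 P$
$q{\left(2 \right)} \left(-25\right) \left(-21\right) = 2 \cdot 2 \left(-25\right) \left(-21\right) = 4 \left(-25\right) \left(-21\right) = \left(-100\right) \left(-21\right) = 2100$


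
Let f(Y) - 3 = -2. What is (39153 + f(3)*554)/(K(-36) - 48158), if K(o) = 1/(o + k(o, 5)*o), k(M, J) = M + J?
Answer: -42883560/52010639 ≈ -0.82452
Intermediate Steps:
k(M, J) = J + M
f(Y) = 1 (f(Y) = 3 - 2 = 1)
K(o) = 1/(o + o*(5 + o)) (K(o) = 1/(o + (5 + o)*o) = 1/(o + o*(5 + o)))
(39153 + f(3)*554)/(K(-36) - 48158) = (39153 + 1*554)/(1/((-36)*(6 - 36)) - 48158) = (39153 + 554)/(-1/36/(-30) - 48158) = 39707/(-1/36*(-1/30) - 48158) = 39707/(1/1080 - 48158) = 39707/(-52010639/1080) = 39707*(-1080/52010639) = -42883560/52010639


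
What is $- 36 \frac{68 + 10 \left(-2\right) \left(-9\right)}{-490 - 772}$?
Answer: $\frac{4464}{631} \approx 7.0745$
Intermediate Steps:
$- 36 \frac{68 + 10 \left(-2\right) \left(-9\right)}{-490 - 772} = - 36 \frac{68 - -180}{-1262} = - 36 \left(68 + 180\right) \left(- \frac{1}{1262}\right) = - 36 \cdot 248 \left(- \frac{1}{1262}\right) = \left(-36\right) \left(- \frac{124}{631}\right) = \frac{4464}{631}$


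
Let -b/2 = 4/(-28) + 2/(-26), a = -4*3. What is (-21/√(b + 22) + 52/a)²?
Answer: 706277/18378 + 91*√185822/1021 ≈ 76.851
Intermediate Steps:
a = -12
b = 40/91 (b = -2*(4/(-28) + 2/(-26)) = -2*(4*(-1/28) + 2*(-1/26)) = -2*(-⅐ - 1/13) = -2*(-20/91) = 40/91 ≈ 0.43956)
(-21/√(b + 22) + 52/a)² = (-21/√(40/91 + 22) + 52/(-12))² = (-21*√185822/2042 + 52*(-1/12))² = (-21*√185822/2042 - 13/3)² = (-13/3 - 21*√185822/2042)²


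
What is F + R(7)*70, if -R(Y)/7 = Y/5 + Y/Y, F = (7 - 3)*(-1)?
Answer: -1180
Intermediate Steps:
F = -4 (F = 4*(-1) = -4)
R(Y) = -7 - 7*Y/5 (R(Y) = -7*(Y/5 + Y/Y) = -7*(Y*(⅕) + 1) = -7*(Y/5 + 1) = -7*(1 + Y/5) = -7 - 7*Y/5)
F + R(7)*70 = -4 + (-7 - 7/5*7)*70 = -4 + (-7 - 49/5)*70 = -4 - 84/5*70 = -4 - 1176 = -1180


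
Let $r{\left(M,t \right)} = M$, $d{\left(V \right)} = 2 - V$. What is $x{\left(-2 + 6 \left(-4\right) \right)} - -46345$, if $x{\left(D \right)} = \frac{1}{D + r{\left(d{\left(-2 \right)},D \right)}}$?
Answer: $\frac{1019589}{22} \approx 46345.0$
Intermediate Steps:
$x{\left(D \right)} = \frac{1}{4 + D}$ ($x{\left(D \right)} = \frac{1}{D + \left(2 - -2\right)} = \frac{1}{D + \left(2 + 2\right)} = \frac{1}{D + 4} = \frac{1}{4 + D}$)
$x{\left(-2 + 6 \left(-4\right) \right)} - -46345 = \frac{1}{4 + \left(-2 + 6 \left(-4\right)\right)} - -46345 = \frac{1}{4 - 26} + 46345 = \frac{1}{-22} + 46345 = - \frac{1}{22} + 46345 = \frac{1019589}{22}$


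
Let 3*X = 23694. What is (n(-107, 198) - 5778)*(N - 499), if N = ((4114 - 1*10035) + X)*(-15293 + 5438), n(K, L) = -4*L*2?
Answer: 143439985908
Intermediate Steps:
X = 7898 (X = (⅓)*23694 = 7898)
n(K, L) = -8*L
N = -19483335 (N = ((4114 - 1*10035) + 7898)*(-15293 + 5438) = ((4114 - 10035) + 7898)*(-9855) = (-5921 + 7898)*(-9855) = 1977*(-9855) = -19483335)
(n(-107, 198) - 5778)*(N - 499) = (-8*198 - 5778)*(-19483335 - 499) = (-1584 - 5778)*(-19483834) = -7362*(-19483834) = 143439985908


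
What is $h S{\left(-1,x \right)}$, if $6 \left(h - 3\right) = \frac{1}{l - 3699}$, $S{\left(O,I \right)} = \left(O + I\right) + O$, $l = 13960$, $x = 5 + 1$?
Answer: $\frac{369398}{30783} \approx 12.0$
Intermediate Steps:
$x = 6$
$S{\left(O,I \right)} = I + 2 O$ ($S{\left(O,I \right)} = \left(I + O\right) + O = I + 2 O$)
$h = \frac{184699}{61566}$ ($h = 3 + \frac{1}{6 \left(13960 - 3699\right)} = 3 + \frac{1}{6 \cdot 10261} = 3 + \frac{1}{6} \cdot \frac{1}{10261} = 3 + \frac{1}{61566} = \frac{184699}{61566} \approx 3.0$)
$h S{\left(-1,x \right)} = \frac{184699 \left(6 + 2 \left(-1\right)\right)}{61566} = \frac{184699 \left(6 - 2\right)}{61566} = \frac{184699}{61566} \cdot 4 = \frac{369398}{30783}$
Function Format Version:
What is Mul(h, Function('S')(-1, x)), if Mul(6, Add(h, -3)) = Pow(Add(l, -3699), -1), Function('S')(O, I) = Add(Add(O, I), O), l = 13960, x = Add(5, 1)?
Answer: Rational(369398, 30783) ≈ 12.000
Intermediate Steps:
x = 6
Function('S')(O, I) = Add(I, Mul(2, O)) (Function('S')(O, I) = Add(Add(I, O), O) = Add(I, Mul(2, O)))
h = Rational(184699, 61566) (h = Add(3, Mul(Rational(1, 6), Pow(Add(13960, -3699), -1))) = Add(3, Mul(Rational(1, 6), Pow(10261, -1))) = Add(3, Mul(Rational(1, 6), Rational(1, 10261))) = Add(3, Rational(1, 61566)) = Rational(184699, 61566) ≈ 3.0000)
Mul(h, Function('S')(-1, x)) = Mul(Rational(184699, 61566), Add(6, Mul(2, -1))) = Mul(Rational(184699, 61566), Add(6, -2)) = Mul(Rational(184699, 61566), 4) = Rational(369398, 30783)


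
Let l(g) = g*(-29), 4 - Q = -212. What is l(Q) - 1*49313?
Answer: -55577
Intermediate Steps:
Q = 216 (Q = 4 - 1*(-212) = 4 + 212 = 216)
l(g) = -29*g
l(Q) - 1*49313 = -29*216 - 1*49313 = -6264 - 49313 = -55577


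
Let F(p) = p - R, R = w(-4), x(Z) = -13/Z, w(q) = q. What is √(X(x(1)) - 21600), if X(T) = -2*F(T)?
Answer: 3*I*√2398 ≈ 146.91*I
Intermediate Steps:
R = -4
F(p) = 4 + p (F(p) = p - 1*(-4) = p + 4 = 4 + p)
X(T) = -8 - 2*T (X(T) = -2*(4 + T) = -8 - 2*T)
√(X(x(1)) - 21600) = √((-8 - (-26)/1) - 21600) = √((-8 - (-26)) - 21600) = √((-8 - 2*(-13)) - 21600) = √((-8 + 26) - 21600) = √(18 - 21600) = √(-21582) = 3*I*√2398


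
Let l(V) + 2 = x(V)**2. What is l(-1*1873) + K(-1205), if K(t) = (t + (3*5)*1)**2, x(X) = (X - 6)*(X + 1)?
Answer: 12372723246242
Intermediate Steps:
x(X) = (1 + X)*(-6 + X) (x(X) = (-6 + X)*(1 + X) = (1 + X)*(-6 + X))
K(t) = (15 + t)**2 (K(t) = (t + 15*1)**2 = (t + 15)**2 = (15 + t)**2)
l(V) = -2 + (-6 + V**2 - 5*V)**2
l(-1*1873) + K(-1205) = (-2 + (6 - (-1*1873)**2 + 5*(-1*1873))**2) + (15 - 1205)**2 = (-2 + (6 - 1*(-1873)**2 + 5*(-1873))**2) + (-1190)**2 = (-2 + (6 - 1*3508129 - 9365)**2) + 1416100 = (-2 + (6 - 3508129 - 9365)**2) + 1416100 = (-2 + (-3517488)**2) + 1416100 = (-2 + 12372721830144) + 1416100 = 12372721830142 + 1416100 = 12372723246242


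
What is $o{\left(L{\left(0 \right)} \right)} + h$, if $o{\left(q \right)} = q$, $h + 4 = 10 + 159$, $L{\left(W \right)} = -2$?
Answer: $163$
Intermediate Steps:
$h = 165$ ($h = -4 + \left(10 + 159\right) = -4 + 169 = 165$)
$o{\left(L{\left(0 \right)} \right)} + h = -2 + 165 = 163$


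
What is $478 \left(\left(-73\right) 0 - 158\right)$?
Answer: $-75524$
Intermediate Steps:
$478 \left(\left(-73\right) 0 - 158\right) = 478 \left(0 - 158\right) = 478 \left(-158\right) = -75524$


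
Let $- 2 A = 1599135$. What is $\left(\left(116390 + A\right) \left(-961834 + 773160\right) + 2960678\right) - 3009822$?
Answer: $128897782491$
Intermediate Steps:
$A = - \frac{1599135}{2}$ ($A = \left(- \frac{1}{2}\right) 1599135 = - \frac{1599135}{2} \approx -7.9957 \cdot 10^{5}$)
$\left(\left(116390 + A\right) \left(-961834 + 773160\right) + 2960678\right) - 3009822 = \left(\left(116390 - \frac{1599135}{2}\right) \left(-961834 + 773160\right) + 2960678\right) - 3009822 = \left(\left(- \frac{1366355}{2}\right) \left(-188674\right) + 2960678\right) - 3009822 = \left(128897831635 + 2960678\right) - 3009822 = 128900792313 - 3009822 = 128897782491$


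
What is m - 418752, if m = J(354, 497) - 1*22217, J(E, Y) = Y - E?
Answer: -440826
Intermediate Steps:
m = -22074 (m = (497 - 1*354) - 1*22217 = (497 - 354) - 22217 = 143 - 22217 = -22074)
m - 418752 = -22074 - 418752 = -440826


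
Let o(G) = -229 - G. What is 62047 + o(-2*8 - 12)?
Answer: 61846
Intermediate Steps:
62047 + o(-2*8 - 12) = 62047 + (-229 - (-2*8 - 12)) = 62047 + (-229 - (-16 - 12)) = 62047 + (-229 - 1*(-28)) = 62047 + (-229 + 28) = 62047 - 201 = 61846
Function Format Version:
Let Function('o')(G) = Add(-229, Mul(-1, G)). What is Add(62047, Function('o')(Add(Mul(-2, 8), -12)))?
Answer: 61846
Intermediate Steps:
Add(62047, Function('o')(Add(Mul(-2, 8), -12))) = Add(62047, Add(-229, Mul(-1, Add(Mul(-2, 8), -12)))) = Add(62047, Add(-229, Mul(-1, Add(-16, -12)))) = Add(62047, Add(-229, Mul(-1, -28))) = Add(62047, Add(-229, 28)) = Add(62047, -201) = 61846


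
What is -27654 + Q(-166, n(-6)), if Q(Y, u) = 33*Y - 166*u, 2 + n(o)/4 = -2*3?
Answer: -27820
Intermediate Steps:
n(o) = -32 (n(o) = -8 + 4*(-2*3) = -8 + 4*(-6) = -8 - 24 = -32)
Q(Y, u) = -166*u + 33*Y
-27654 + Q(-166, n(-6)) = -27654 + (-166*(-32) + 33*(-166)) = -27654 + (5312 - 5478) = -27654 - 166 = -27820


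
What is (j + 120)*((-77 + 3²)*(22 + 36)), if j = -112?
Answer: -31552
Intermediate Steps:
(j + 120)*((-77 + 3²)*(22 + 36)) = (-112 + 120)*((-77 + 3²)*(22 + 36)) = 8*((-77 + 9)*58) = 8*(-68*58) = 8*(-3944) = -31552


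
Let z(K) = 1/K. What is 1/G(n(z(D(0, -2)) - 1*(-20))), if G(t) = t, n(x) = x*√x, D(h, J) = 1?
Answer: √21/441 ≈ 0.010391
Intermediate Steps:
n(x) = x^(3/2)
1/G(n(z(D(0, -2)) - 1*(-20))) = 1/((1/1 - 1*(-20))^(3/2)) = 1/((1 + 20)^(3/2)) = 1/(21^(3/2)) = 1/(21*√21) = √21/441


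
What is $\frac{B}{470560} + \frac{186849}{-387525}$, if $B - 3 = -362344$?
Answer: $- \frac{15222657431}{12156917600} \approx -1.2522$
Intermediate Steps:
$B = -362341$ ($B = 3 - 362344 = -362341$)
$\frac{B}{470560} + \frac{186849}{-387525} = - \frac{362341}{470560} + \frac{186849}{-387525} = \left(-362341\right) \frac{1}{470560} + 186849 \left(- \frac{1}{387525}\right) = - \frac{362341}{470560} - \frac{62283}{129175} = - \frac{15222657431}{12156917600}$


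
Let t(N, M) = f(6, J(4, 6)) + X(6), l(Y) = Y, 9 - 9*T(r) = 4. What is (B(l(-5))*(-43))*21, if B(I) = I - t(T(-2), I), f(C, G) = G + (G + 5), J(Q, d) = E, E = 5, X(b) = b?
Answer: 23478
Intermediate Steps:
T(r) = 5/9 (T(r) = 1 - ⅑*4 = 1 - 4/9 = 5/9)
J(Q, d) = 5
f(C, G) = 5 + 2*G (f(C, G) = G + (5 + G) = 5 + 2*G)
t(N, M) = 21 (t(N, M) = (5 + 2*5) + 6 = (5 + 10) + 6 = 15 + 6 = 21)
B(I) = -21 + I (B(I) = I - 1*21 = I - 21 = -21 + I)
(B(l(-5))*(-43))*21 = ((-21 - 5)*(-43))*21 = -26*(-43)*21 = 1118*21 = 23478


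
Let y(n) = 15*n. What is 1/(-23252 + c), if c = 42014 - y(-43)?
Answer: 1/19407 ≈ 5.1528e-5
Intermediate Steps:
c = 42659 (c = 42014 - 15*(-43) = 42014 - 1*(-645) = 42014 + 645 = 42659)
1/(-23252 + c) = 1/(-23252 + 42659) = 1/19407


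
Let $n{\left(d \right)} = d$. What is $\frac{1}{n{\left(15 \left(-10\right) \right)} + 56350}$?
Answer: $\frac{1}{56200} \approx 1.7794 \cdot 10^{-5}$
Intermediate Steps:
$\frac{1}{n{\left(15 \left(-10\right) \right)} + 56350} = \frac{1}{15 \left(-10\right) + 56350} = \frac{1}{-150 + 56350} = \frac{1}{56200}$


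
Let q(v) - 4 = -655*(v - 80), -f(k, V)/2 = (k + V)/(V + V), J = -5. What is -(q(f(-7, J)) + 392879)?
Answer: -446855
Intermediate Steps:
f(k, V) = -(V + k)/V (f(k, V) = -2*(k + V)/(V + V) = -2*(V + k)/(2*V) = -2*(V + k)*1/(2*V) = -(V + k)/V)
q(v) = 52404 - 655*v (q(v) = 4 - 655*(v - 80) = 4 - 655*(-80 + v) = 4 + (52400 - 655*v) = 52404 - 655*v)
-(q(f(-7, J)) + 392879) = -((52404 - 655*(-1*(-5) - 1*(-7))/(-5)) + 392879) = -((52404 - (-131)*(5 + 7)) + 392879) = -((52404 - (-131)*12) + 392879) = -((52404 - 655*(-12/5)) + 392879) = -((52404 + 1572) + 392879) = -(53976 + 392879) = -1*446855 = -446855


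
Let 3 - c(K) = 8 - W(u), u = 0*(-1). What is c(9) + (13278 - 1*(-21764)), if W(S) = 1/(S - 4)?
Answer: 140147/4 ≈ 35037.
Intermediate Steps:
u = 0
W(S) = 1/(-4 + S)
c(K) = -21/4 (c(K) = 3 - (8 - 1/(-4 + 0)) = 3 - (8 - 1/(-4)) = 3 - (8 - 1*(-1/4)) = 3 - (8 + 1/4) = 3 - 1*33/4 = 3 - 33/4 = -21/4)
c(9) + (13278 - 1*(-21764)) = -21/4 + (13278 - 1*(-21764)) = -21/4 + (13278 + 21764) = -21/4 + 35042 = 140147/4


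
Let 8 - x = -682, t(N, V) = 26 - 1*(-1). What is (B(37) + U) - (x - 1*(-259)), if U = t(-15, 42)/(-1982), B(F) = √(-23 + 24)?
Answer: -1878963/1982 ≈ -948.01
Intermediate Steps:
t(N, V) = 27 (t(N, V) = 26 + 1 = 27)
B(F) = 1 (B(F) = √1 = 1)
x = 690 (x = 8 - 1*(-682) = 8 + 682 = 690)
U = -27/1982 (U = 27/(-1982) = 27*(-1/1982) = -27/1982 ≈ -0.013623)
(B(37) + U) - (x - 1*(-259)) = (1 - 27/1982) - (690 - 1*(-259)) = 1955/1982 - (690 + 259) = 1955/1982 - 1*949 = 1955/1982 - 949 = -1878963/1982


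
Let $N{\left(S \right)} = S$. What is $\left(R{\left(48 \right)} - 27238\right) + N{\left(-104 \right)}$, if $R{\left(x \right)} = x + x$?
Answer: $-27246$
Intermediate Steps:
$R{\left(x \right)} = 2 x$
$\left(R{\left(48 \right)} - 27238\right) + N{\left(-104 \right)} = \left(2 \cdot 48 - 27238\right) - 104 = \left(96 - 27238\right) - 104 = -27142 - 104 = -27246$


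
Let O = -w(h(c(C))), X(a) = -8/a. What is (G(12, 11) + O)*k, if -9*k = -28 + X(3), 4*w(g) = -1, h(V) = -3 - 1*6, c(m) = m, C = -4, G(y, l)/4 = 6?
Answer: 2231/27 ≈ 82.630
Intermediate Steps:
G(y, l) = 24 (G(y, l) = 4*6 = 24)
h(V) = -9 (h(V) = -3 - 6 = -9)
w(g) = -¼ (w(g) = (¼)*(-1) = -¼)
O = ¼ (O = -1*(-¼) = ¼ ≈ 0.25000)
k = 92/27 (k = -(-28 - 8/3)/9 = -⅑*(-92/3) = 92/27 ≈ 3.4074)
(G(12, 11) + O)*k = (24 + ¼)*(92/27) = (97/4)*(92/27) = 2231/27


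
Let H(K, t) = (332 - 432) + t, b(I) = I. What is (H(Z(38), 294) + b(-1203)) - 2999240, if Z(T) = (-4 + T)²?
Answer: -3000249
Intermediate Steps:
H(K, t) = -100 + t
(H(Z(38), 294) + b(-1203)) - 2999240 = ((-100 + 294) - 1203) - 2999240 = (194 - 1203) - 2999240 = -1009 - 2999240 = -3000249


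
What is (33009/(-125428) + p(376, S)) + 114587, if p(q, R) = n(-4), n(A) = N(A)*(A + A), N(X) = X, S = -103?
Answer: 14376398923/125428 ≈ 1.1462e+5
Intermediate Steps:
n(A) = 2*A**2 (n(A) = A*(A + A) = A*(2*A) = 2*A**2)
p(q, R) = 32 (p(q, R) = 2*(-4)**2 = 2*16 = 32)
(33009/(-125428) + p(376, S)) + 114587 = (33009/(-125428) + 32) + 114587 = (33009*(-1/125428) + 32) + 114587 = (-33009/125428 + 32) + 114587 = 3980687/125428 + 114587 = 14376398923/125428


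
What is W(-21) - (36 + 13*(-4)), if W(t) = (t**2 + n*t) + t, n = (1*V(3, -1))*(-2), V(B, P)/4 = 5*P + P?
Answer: -572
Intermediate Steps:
V(B, P) = 24*P (V(B, P) = 4*(5*P + P) = 4*(6*P) = 24*P)
n = 48 (n = (1*(24*(-1)))*(-2) = (1*(-24))*(-2) = -24*(-2) = 48)
W(t) = t**2 + 49*t (W(t) = (t**2 + 48*t) + t = t**2 + 49*t)
W(-21) - (36 + 13*(-4)) = -21*(49 - 21) - (36 + 13*(-4)) = -21*28 - (36 - 52) = -588 - 1*(-16) = -588 + 16 = -572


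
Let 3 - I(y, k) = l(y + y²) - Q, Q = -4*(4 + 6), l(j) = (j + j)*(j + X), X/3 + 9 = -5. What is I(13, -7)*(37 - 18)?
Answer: -968943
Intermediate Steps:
X = -42 (X = -27 + 3*(-5) = -27 - 15 = -42)
l(j) = 2*j*(-42 + j) (l(j) = (j + j)*(j - 42) = (2*j)*(-42 + j) = 2*j*(-42 + j))
Q = -40 (Q = -4*10 = -40)
I(y, k) = -37 - 2*(y + y²)*(-42 + y + y²) (I(y, k) = 3 - (2*(y + y²)*(-42 + (y + y²)) - 1*(-40)) = 3 - (2*(y + y²)*(-42 + y + y²) + 40) = 3 - (40 + 2*(y + y²)*(-42 + y + y²)) = 3 + (-40 - 2*(y + y²)*(-42 + y + y²)) = -37 - 2*(y + y²)*(-42 + y + y²))
I(13, -7)*(37 - 18) = (-37 - 2*13*(1 + 13)*(-42 + 13*(1 + 13)))*(37 - 18) = (-37 - 2*13*14*(-42 + 13*14))*19 = (-37 - 2*13*14*(-42 + 182))*19 = (-37 - 2*13*14*140)*19 = (-37 - 50960)*19 = -50997*19 = -968943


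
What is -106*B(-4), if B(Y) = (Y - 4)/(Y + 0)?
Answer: -212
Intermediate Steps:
B(Y) = (-4 + Y)/Y
-106*B(-4) = -106*(-4 - 4)/(-4) = -(-53)*(-8)/2 = -106*2 = -212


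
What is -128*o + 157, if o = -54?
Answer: 7069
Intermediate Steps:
-128*o + 157 = -128*(-54) + 157 = 6912 + 157 = 7069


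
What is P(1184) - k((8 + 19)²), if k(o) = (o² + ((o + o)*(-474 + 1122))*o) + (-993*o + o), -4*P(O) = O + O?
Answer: -688556401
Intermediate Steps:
P(O) = -O/2 (P(O) = -(O + O)/4 = -O/2)
k(o) = -992*o + 1297*o² (k(o) = (o² + ((2*o)*648)*o) - 992*o = (o² + (1296*o)*o) - 992*o = (o² + 1296*o²) - 992*o = 1297*o² - 992*o = -992*o + 1297*o²)
P(1184) - k((8 + 19)²) = -½*1184 - (8 + 19)²*(-992 + 1297*(8 + 19)²) = -592 - 27²*(-992 + 1297*27²) = -592 - 729*(-992 + 1297*729) = -592 - 729*(-992 + 945513) = -592 - 729*944521 = -592 - 1*688555809 = -592 - 688555809 = -688556401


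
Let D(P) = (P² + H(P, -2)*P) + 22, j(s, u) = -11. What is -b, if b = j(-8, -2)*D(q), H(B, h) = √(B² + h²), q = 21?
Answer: 5093 + 231*√445 ≈ 9966.0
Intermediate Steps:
D(P) = 22 + P² + P*√(4 + P²) (D(P) = (P² + √(P² + (-2)²)*P) + 22 = (P² + √(P² + 4)*P) + 22 = (P² + √(4 + P²)*P) + 22 = (P² + P*√(4 + P²)) + 22 = 22 + P² + P*√(4 + P²))
b = -5093 - 231*√445 (b = -11*(22 + 21² + 21*√(4 + 21²)) = -11*(22 + 441 + 21*√(4 + 441)) = -11*(22 + 441 + 21*√445) = -11*(463 + 21*√445) = -5093 - 231*√445 ≈ -9966.0)
-b = -(-5093 - 231*√445) = 5093 + 231*√445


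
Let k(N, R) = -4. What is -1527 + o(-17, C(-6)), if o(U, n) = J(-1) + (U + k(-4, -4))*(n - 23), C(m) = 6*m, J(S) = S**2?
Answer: -287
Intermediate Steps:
o(U, n) = 1 + (-23 + n)*(-4 + U) (o(U, n) = (-1)**2 + (U - 4)*(n - 23) = 1 + (-4 + U)*(-23 + n) = 1 + (-23 + n)*(-4 + U))
-1527 + o(-17, C(-6)) = -1527 + (93 - 23*(-17) - 24*(-6) - 102*(-6)) = -1527 + (93 + 391 - 4*(-36) - 17*(-36)) = -1527 + (93 + 391 + 144 + 612) = -1527 + 1240 = -287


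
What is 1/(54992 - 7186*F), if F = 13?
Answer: -1/38426 ≈ -2.6024e-5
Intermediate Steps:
1/(54992 - 7186*F) = 1/(54992 - 7186*13) = 1/(54992 - 93418) = 1/(-38426) = -1/38426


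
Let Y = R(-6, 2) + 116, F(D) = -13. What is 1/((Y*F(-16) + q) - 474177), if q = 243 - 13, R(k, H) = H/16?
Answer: -8/3803653 ≈ -2.1032e-6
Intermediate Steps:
R(k, H) = H/16 (R(k, H) = H*(1/16) = H/16)
q = 230
Y = 929/8 (Y = (1/16)*2 + 116 = ⅛ + 116 = 929/8 ≈ 116.13)
1/((Y*F(-16) + q) - 474177) = 1/(((929/8)*(-13) + 230) - 474177) = 1/((-12077/8 + 230) - 474177) = 1/(-10237/8 - 474177) = 1/(-3803653/8) = -8/3803653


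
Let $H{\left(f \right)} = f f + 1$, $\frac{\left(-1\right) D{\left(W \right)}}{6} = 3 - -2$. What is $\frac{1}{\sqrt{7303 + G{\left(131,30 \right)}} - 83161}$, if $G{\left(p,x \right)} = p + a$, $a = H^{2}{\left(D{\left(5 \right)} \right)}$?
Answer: $- \frac{83161}{6914932686} - \frac{\sqrt{819235}}{6914932686} \approx -1.2157 \cdot 10^{-5}$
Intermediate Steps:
$D{\left(W \right)} = -30$ ($D{\left(W \right)} = - 6 \left(3 - -2\right) = - 6 \left(3 + 2\right) = \left(-6\right) 5 = -30$)
$H{\left(f \right)} = 1 + f^{2}$ ($H{\left(f \right)} = f^{2} + 1 = 1 + f^{2}$)
$a = 811801$ ($a = \left(1 + \left(-30\right)^{2}\right)^{2} = \left(1 + 900\right)^{2} = 901^{2} = 811801$)
$G{\left(p,x \right)} = 811801 + p$ ($G{\left(p,x \right)} = p + 811801 = 811801 + p$)
$\frac{1}{\sqrt{7303 + G{\left(131,30 \right)}} - 83161} = \frac{1}{\sqrt{7303 + \left(811801 + 131\right)} - 83161} = \frac{1}{\sqrt{7303 + 811932} - 83161} = \frac{1}{\sqrt{819235} - 83161} = \frac{1}{-83161 + \sqrt{819235}}$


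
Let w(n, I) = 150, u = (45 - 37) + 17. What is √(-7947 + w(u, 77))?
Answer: I*√7797 ≈ 88.301*I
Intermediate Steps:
u = 25 (u = 8 + 17 = 25)
√(-7947 + w(u, 77)) = √(-7947 + 150) = √(-7797) = I*√7797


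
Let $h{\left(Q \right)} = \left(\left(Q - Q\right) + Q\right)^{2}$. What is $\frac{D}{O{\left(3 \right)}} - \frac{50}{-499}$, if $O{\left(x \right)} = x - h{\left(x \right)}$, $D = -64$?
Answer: $\frac{16118}{1497} \approx 10.767$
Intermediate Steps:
$h{\left(Q \right)} = Q^{2}$ ($h{\left(Q \right)} = \left(0 + Q\right)^{2} = Q^{2}$)
$O{\left(x \right)} = x - x^{2}$
$\frac{D}{O{\left(3 \right)}} - \frac{50}{-499} = - \frac{64}{3 \left(1 - 3\right)} - \frac{50}{-499} = - \frac{64}{3 \left(1 - 3\right)} - - \frac{50}{499} = - \frac{64}{3 \left(-2\right)} + \frac{50}{499} = - \frac{64}{-6} + \frac{50}{499} = \left(-64\right) \left(- \frac{1}{6}\right) + \frac{50}{499} = \frac{32}{3} + \frac{50}{499} = \frac{16118}{1497}$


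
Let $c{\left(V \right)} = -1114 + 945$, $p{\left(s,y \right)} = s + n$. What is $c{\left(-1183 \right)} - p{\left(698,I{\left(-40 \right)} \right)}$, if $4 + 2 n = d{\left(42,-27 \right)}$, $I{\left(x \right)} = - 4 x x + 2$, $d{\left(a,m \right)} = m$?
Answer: $- \frac{1703}{2} \approx -851.5$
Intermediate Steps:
$I{\left(x \right)} = 2 - 4 x^{2}$ ($I{\left(x \right)} = - 4 x^{2} + 2 = 2 - 4 x^{2}$)
$n = - \frac{31}{2}$ ($n = -2 + \frac{1}{2} \left(-27\right) = -2 - \frac{27}{2} = - \frac{31}{2} \approx -15.5$)
$p{\left(s,y \right)} = - \frac{31}{2} + s$ ($p{\left(s,y \right)} = s - \frac{31}{2} = - \frac{31}{2} + s$)
$c{\left(V \right)} = -169$
$c{\left(-1183 \right)} - p{\left(698,I{\left(-40 \right)} \right)} = -169 - \left(- \frac{31}{2} + 698\right) = -169 - \frac{1365}{2} = - \frac{1703}{2}$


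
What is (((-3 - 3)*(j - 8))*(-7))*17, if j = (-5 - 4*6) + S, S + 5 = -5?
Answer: -33558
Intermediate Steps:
S = -10 (S = -5 - 5 = -10)
j = -39 (j = (-5 - 4*6) - 10 = (-5 - 24) - 10 = -29 - 10 = -39)
(((-3 - 3)*(j - 8))*(-7))*17 = (((-3 - 3)*(-39 - 8))*(-7))*17 = (-6*(-47)*(-7))*17 = (282*(-7))*17 = -1974*17 = -33558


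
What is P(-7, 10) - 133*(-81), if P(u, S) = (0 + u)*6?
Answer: 10731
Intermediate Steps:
P(u, S) = 6*u (P(u, S) = u*6 = 6*u)
P(-7, 10) - 133*(-81) = 6*(-7) - 133*(-81) = -42 + 10773 = 10731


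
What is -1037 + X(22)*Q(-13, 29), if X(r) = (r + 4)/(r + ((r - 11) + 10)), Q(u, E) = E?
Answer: -43837/43 ≈ -1019.5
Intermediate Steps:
X(r) = (4 + r)/(-1 + 2*r) (X(r) = (4 + r)/(r + ((-11 + r) + 10)) = (4 + r)/(r + (-1 + r)) = (4 + r)/(-1 + 2*r))
-1037 + X(22)*Q(-13, 29) = -1037 + ((4 + 22)/(-1 + 2*22))*29 = -1037 + (26/(-1 + 44))*29 = -1037 + (26/43)*29 = -1037 + 754/43 = -43837/43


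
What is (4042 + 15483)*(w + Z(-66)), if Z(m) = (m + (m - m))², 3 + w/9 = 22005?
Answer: 3951352350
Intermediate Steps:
w = 198018 (w = -27 + 9*22005 = -27 + 198045 = 198018)
Z(m) = m² (Z(m) = (m + 0)² = m²)
(4042 + 15483)*(w + Z(-66)) = (4042 + 15483)*(198018 + (-66)²) = 19525*(198018 + 4356) = 19525*202374 = 3951352350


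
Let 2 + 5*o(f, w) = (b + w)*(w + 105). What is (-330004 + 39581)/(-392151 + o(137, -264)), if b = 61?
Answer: 290423/385696 ≈ 0.75298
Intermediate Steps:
o(f, w) = -2/5 + (61 + w)*(105 + w)/5 (o(f, w) = -2/5 + ((61 + w)*(w + 105))/5 = -2/5 + ((61 + w)*(105 + w))/5 = -2/5 + (61 + w)*(105 + w)/5)
(-330004 + 39581)/(-392151 + o(137, -264)) = (-330004 + 39581)/(-392151 + (6403/5 + (1/5)*(-264)**2 + (166/5)*(-264))) = -290423/(-392151 + (6403/5 + (1/5)*69696 - 43824/5)) = -290423/(-392151 + (6403/5 + 69696/5 - 43824/5)) = -290423/(-392151 + 6455) = -290423/(-385696) = -290423*(-1/385696) = 290423/385696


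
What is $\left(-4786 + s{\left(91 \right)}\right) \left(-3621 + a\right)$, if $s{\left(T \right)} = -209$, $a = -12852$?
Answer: $82282635$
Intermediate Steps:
$\left(-4786 + s{\left(91 \right)}\right) \left(-3621 + a\right) = \left(-4786 - 209\right) \left(-3621 - 12852\right) = \left(-4995\right) \left(-16473\right) = 82282635$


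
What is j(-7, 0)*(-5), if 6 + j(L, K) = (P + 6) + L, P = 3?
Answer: 20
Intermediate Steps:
j(L, K) = 3 + L (j(L, K) = -6 + ((3 + 6) + L) = -6 + (9 + L) = 3 + L)
j(-7, 0)*(-5) = (3 - 7)*(-5) = -4*(-5) = 20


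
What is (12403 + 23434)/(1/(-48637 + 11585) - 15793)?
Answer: -1327832524/585162237 ≈ -2.2692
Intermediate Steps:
(12403 + 23434)/(1/(-48637 + 11585) - 15793) = 35837/(1/(-37052) - 15793) = 35837/(-1/37052 - 15793) = 35837/(-585162237/37052) = 35837*(-37052/585162237) = -1327832524/585162237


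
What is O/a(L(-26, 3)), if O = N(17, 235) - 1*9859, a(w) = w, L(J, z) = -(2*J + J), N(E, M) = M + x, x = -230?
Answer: -379/3 ≈ -126.33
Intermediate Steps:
N(E, M) = -230 + M (N(E, M) = M - 230 = -230 + M)
L(J, z) = -3*J
O = -9854 (O = (-230 + 235) - 1*9859 = 5 - 9859 = -9854)
O/a(L(-26, 3)) = -9854/((-3*(-26))) = -9854/78 = -9854*1/78 = -379/3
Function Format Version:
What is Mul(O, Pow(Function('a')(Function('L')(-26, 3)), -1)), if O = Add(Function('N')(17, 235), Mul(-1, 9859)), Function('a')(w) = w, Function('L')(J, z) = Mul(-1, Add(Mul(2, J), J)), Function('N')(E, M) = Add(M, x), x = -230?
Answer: Rational(-379, 3) ≈ -126.33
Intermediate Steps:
Function('N')(E, M) = Add(-230, M) (Function('N')(E, M) = Add(M, -230) = Add(-230, M))
Function('L')(J, z) = Mul(-3, J) (Function('L')(J, z) = Mul(-1, Mul(3, J)) = Mul(-3, J))
O = -9854 (O = Add(Add(-230, 235), Mul(-1, 9859)) = Add(5, -9859) = -9854)
Mul(O, Pow(Function('a')(Function('L')(-26, 3)), -1)) = Mul(-9854, Pow(Mul(-3, -26), -1)) = Mul(-9854, Pow(78, -1)) = Mul(-9854, Rational(1, 78)) = Rational(-379, 3)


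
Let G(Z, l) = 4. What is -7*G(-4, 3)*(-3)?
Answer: 84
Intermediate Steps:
-7*G(-4, 3)*(-3) = -7*4*(-3) = -28*(-3) = 84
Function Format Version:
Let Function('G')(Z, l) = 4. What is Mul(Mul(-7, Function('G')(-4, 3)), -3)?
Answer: 84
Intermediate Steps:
Mul(Mul(-7, Function('G')(-4, 3)), -3) = Mul(Mul(-7, 4), -3) = Mul(-28, -3) = 84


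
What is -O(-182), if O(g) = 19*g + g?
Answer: 3640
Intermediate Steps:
O(g) = 20*g
-O(-182) = -20*(-182) = -1*(-3640) = 3640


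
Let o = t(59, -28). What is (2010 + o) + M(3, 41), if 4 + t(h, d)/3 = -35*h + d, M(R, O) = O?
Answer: -4240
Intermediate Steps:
t(h, d) = -12 - 105*h + 3*d (t(h, d) = -12 + 3*(-35*h + d) = -12 + 3*(d - 35*h) = -12 + (-105*h + 3*d) = -12 - 105*h + 3*d)
o = -6291 (o = -12 - 105*59 + 3*(-28) = -12 - 6195 - 84 = -6291)
(2010 + o) + M(3, 41) = (2010 - 6291) + 41 = -4281 + 41 = -4240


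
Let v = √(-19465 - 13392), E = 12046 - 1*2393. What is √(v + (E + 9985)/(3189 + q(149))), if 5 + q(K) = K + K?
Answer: √(17094879 + 3031081*I*√32857)/1741 ≈ 9.6693 + 9.3732*I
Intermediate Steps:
E = 9653 (E = 12046 - 2393 = 9653)
q(K) = -5 + 2*K (q(K) = -5 + (K + K) = -5 + 2*K)
v = I*√32857 (v = √(-32857) = I*√32857 ≈ 181.26*I)
√(v + (E + 9985)/(3189 + q(149))) = √(I*√32857 + (9653 + 9985)/(3189 + (-5 + 2*149))) = √(I*√32857 + 19638/(3189 + (-5 + 298))) = √(I*√32857 + 19638/(3189 + 293)) = √(I*√32857 + 19638/3482) = √(I*√32857 + 19638*(1/3482)) = √(I*√32857 + 9819/1741) = √(9819/1741 + I*√32857)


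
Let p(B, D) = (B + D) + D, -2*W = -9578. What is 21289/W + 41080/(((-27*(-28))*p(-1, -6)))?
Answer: 240311/905121 ≈ 0.26550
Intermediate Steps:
W = 4789 (W = -½*(-9578) = 4789)
p(B, D) = B + 2*D
21289/W + 41080/(((-27*(-28))*p(-1, -6))) = 21289/4789 + 41080/(((-27*(-28))*(-1 + 2*(-6)))) = 21289*(1/4789) + 41080/((756*(-1 - 12))) = 21289/4789 + 41080/((756*(-13))) = 21289/4789 + 41080/(-9828) = 21289/4789 + 41080*(-1/9828) = 21289/4789 - 790/189 = 240311/905121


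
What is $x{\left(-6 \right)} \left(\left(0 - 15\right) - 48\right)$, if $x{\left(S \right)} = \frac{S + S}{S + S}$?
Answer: $-63$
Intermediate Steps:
$x{\left(S \right)} = 1$ ($x{\left(S \right)} = \frac{2 S}{2 S} = 2 S \frac{1}{2 S} = 1$)
$x{\left(-6 \right)} \left(\left(0 - 15\right) - 48\right) = 1 \left(\left(0 - 15\right) - 48\right) = 1 \left(-15 - 48\right) = 1 \left(-63\right) = -63$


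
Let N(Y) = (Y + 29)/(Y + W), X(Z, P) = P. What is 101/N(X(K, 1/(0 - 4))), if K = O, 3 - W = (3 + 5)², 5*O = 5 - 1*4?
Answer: -4949/23 ≈ -215.17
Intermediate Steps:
O = ⅕ (O = (5 - 1*4)/5 = (5 - 4)/5 = (⅕)*1 = ⅕ ≈ 0.20000)
W = -61 (W = 3 - (3 + 5)² = 3 - 1*8² = 3 - 1*64 = 3 - 64 = -61)
K = ⅕ ≈ 0.20000
N(Y) = (29 + Y)/(-61 + Y) (N(Y) = (Y + 29)/(Y - 61) = (29 + Y)/(-61 + Y))
101/N(X(K, 1/(0 - 4))) = 101/(((29 + 1/(0 - 4))/(-61 + 1/(0 - 4)))) = 101/(((29 + 1/(-4))/(-61 + 1/(-4)))) = 101/(((29 - ¼)/(-61 - ¼))) = 101/(((115/4)/(-245/4))) = 101/((-4/245*115/4)) = 101/(-23/49) = 101*(-49/23) = -4949/23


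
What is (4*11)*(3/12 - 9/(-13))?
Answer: 539/13 ≈ 41.462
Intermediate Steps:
(4*11)*(3/12 - 9/(-13)) = 44*(3*(1/12) - 9*(-1/13)) = 44*(¼ + 9/13) = 44*(49/52) = 539/13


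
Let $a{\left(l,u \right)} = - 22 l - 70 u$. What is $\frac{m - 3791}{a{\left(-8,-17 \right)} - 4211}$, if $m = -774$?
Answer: $\frac{913}{569} \approx 1.6046$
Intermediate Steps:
$a{\left(l,u \right)} = - 70 u - 22 l$
$\frac{m - 3791}{a{\left(-8,-17 \right)} - 4211} = \frac{-774 - 3791}{\left(\left(-70\right) \left(-17\right) - -176\right) - 4211} = - \frac{4565}{\left(1190 + 176\right) - 4211} = - \frac{4565}{1366 - 4211} = - \frac{4565}{-2845} = \left(-4565\right) \left(- \frac{1}{2845}\right) = \frac{913}{569}$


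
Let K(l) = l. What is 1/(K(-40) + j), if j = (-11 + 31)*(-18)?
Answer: -1/400 ≈ -0.0025000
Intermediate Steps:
j = -360 (j = 20*(-18) = -360)
1/(K(-40) + j) = 1/(-40 - 360) = 1/(-400) = -1/400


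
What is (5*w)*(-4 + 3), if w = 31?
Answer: -155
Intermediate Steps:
(5*w)*(-4 + 3) = (5*31)*(-4 + 3) = 155*(-1) = -155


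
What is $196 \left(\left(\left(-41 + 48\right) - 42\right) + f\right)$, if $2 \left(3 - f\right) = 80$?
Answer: $-14112$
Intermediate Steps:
$f = -37$ ($f = 3 - 40 = -37$)
$196 \left(\left(\left(-41 + 48\right) - 42\right) + f\right) = 196 \left(\left(\left(-41 + 48\right) - 42\right) - 37\right) = 196 \left(\left(7 - 42\right) - 37\right) = 196 \left(-35 - 37\right) = 196 \left(-72\right) = -14112$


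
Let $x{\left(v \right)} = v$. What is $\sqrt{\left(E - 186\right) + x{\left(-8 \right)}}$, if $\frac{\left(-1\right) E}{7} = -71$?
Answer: $\sqrt{303} \approx 17.407$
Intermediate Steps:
$E = 497$ ($E = \left(-7\right) \left(-71\right) = 497$)
$\sqrt{\left(E - 186\right) + x{\left(-8 \right)}} = \sqrt{\left(497 - 186\right) - 8} = \sqrt{311 - 8} = \sqrt{303}$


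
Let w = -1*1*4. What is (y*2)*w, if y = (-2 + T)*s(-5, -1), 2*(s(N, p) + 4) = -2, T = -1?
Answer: -120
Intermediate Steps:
s(N, p) = -5 (s(N, p) = -4 + (1/2)*(-2) = -4 - 1 = -5)
y = 15 (y = (-2 - 1)*(-5) = -3*(-5) = 15)
w = -4 (w = -1*4 = -4)
(y*2)*w = (15*2)*(-4) = 30*(-4) = -120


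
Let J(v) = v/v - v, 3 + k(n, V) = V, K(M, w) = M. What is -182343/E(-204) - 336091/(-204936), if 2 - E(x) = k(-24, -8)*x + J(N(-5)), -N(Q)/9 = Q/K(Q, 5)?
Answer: 9531380495/115378968 ≈ 82.609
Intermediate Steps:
N(Q) = -9 (N(Q) = -9*Q/Q = -9*1 = -9)
k(n, V) = -3 + V
J(v) = 1 - v
E(x) = -8 + 11*x (E(x) = 2 - ((-3 - 8)*x + (1 - 1*(-9))) = 2 - (-11*x + (1 + 9)) = 2 - (-11*x + 10) = 2 - (10 - 11*x) = 2 + (-10 + 11*x) = -8 + 11*x)
-182343/E(-204) - 336091/(-204936) = -182343/(-8 + 11*(-204)) - 336091/(-204936) = -182343/(-8 - 2244) - 336091*(-1/204936) = -182343/(-2252) + 336091/204936 = -182343*(-1/2252) + 336091/204936 = 182343/2252 + 336091/204936 = 9531380495/115378968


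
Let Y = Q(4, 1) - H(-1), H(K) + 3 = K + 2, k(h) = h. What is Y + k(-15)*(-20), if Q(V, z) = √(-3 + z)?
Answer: 302 + I*√2 ≈ 302.0 + 1.4142*I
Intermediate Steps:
H(K) = -1 + K (H(K) = -3 + (K + 2) = -3 + (2 + K) = -1 + K)
Y = 2 + I*√2 (Y = √(-3 + 1) - (-1 - 1) = √(-2) - 1*(-2) = I*√2 + 2 = 2 + I*√2 ≈ 2.0 + 1.4142*I)
Y + k(-15)*(-20) = (2 + I*√2) - 15*(-20) = (2 + I*√2) + 300 = 302 + I*√2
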